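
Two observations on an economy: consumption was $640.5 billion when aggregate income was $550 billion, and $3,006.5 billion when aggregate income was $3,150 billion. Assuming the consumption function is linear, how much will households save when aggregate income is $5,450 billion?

MPC = (3006.5 − 640.5)/(3150 − 550) = 2366/2600 = 0.91
a = 640.5 − 0.91(550) = 640.5 − 500.5 = 140
C = 140 + 0.91(5450) = 5099.5
S = 5450 − 5099.5 = 350.5

S = 350.5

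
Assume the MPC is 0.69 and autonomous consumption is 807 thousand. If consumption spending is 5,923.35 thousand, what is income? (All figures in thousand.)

Y = 7415

807 + 0.69Y = 5923.35
0.69Y = 5116.35, so Y = 5116.35/0.69 = 7415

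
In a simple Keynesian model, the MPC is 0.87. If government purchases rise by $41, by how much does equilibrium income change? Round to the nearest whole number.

The multiplier is 1/(1 − MPC) = 1/0.13.
ΔY = 41/0.13 = 315.38 ≈ 315

ΔY ≈ 315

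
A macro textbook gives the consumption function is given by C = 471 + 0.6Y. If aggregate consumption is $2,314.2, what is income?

Y = 3072

471 + 0.6Y = 2314.2
0.6Y = 1843.2, so Y = 1843.2/0.6 = 3072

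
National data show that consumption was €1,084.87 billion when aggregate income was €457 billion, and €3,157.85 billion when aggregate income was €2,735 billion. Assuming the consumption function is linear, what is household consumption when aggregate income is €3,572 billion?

MPC = (3157.85 − 1084.87)/(2735 − 457) = 2072.98/2278 = 0.91
a = 1084.87 − 0.91(457) = 1084.87 − 415.87 = 669
C = 669 + 0.91(3572) = 669 + 3250.52 = 3919.52

C = 3919.52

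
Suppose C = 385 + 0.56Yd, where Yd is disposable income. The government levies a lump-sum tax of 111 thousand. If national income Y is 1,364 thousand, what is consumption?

C = 1086.68

Yd = Y − T = 1364 − 111 = 1253
C = 385 + 0.56(1253) = 385 + 701.68 = 1086.68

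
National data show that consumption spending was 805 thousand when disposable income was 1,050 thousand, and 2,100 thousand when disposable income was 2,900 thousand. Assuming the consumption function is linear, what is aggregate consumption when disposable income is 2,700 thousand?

MPC = (2100 − 805)/(2900 − 1050) = 1295/1850 = 0.7
a = 805 − 0.7(1050) = 805 − 735 = 70
C = 70 + 0.7(2700) = 70 + 1890 = 1960

C = 1960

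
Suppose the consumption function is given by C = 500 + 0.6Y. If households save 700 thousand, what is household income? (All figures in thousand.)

Y = 3000

S = Y − C = -500 + 0.4Y
-500 + 0.4Y = 700, so 0.4Y = 1200 and Y = 3000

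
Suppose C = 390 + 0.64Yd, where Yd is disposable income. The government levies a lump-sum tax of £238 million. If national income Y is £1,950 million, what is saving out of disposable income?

Yd = Y − T = 1950 − 238 = 1712
C = 390 + 0.64(1712) = 390 + 1095.68 = 1485.68
S = Yd − C = 1712 − 1485.68 = 226.32

S = 226.32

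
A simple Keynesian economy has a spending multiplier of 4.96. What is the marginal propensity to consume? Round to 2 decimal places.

k = 1/(1 − MPC), so 1 − MPC = 1/k = 1/4.96 = 0.2016
MPC = 1 − 0.2016 = 0.80

MPC = 0.80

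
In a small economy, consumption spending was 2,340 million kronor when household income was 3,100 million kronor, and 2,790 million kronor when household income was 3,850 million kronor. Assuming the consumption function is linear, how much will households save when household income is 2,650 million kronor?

MPC = (2790 − 2340)/(3850 − 3100) = 450/750 = 0.6
a = 2340 − 0.6(3100) = 2340 − 1860 = 480
C = 480 + 0.6(2650) = 2070
S = 2650 − 2070 = 580

S = 580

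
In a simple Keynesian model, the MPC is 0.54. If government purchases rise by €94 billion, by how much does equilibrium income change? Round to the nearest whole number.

ΔY ≈ 204

The multiplier is 1/(1 − MPC) = 1/0.46.
ΔY = 94/0.46 = 204.35 ≈ 204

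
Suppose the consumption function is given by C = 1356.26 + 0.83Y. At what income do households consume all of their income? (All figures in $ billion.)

Y = 7978

At break-even, C = Y: 1356.26 + 0.83Y = Y
0.17Y = 1356.26, so Y = 1356.26/0.17 = 7978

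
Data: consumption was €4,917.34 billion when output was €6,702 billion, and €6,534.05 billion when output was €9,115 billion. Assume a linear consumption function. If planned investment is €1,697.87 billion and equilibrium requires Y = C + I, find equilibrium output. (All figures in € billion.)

MPC = (6534.05 − 4917.34)/(9115 − 6702) = 1616.71/2413 = 0.67
a = 4917.34 − 0.67(6702) = 427
Equilibrium: Y = 427 + 0.67Y + 1697.87
0.33Y = 2124.87, so Y = 2124.87/0.33 = 6439

Y = 6439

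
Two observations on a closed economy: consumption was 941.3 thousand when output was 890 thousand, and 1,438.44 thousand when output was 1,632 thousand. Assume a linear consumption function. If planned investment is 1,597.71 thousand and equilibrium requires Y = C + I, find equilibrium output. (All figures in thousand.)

Y = 5887

MPC = (1438.44 − 941.3)/(1632 − 890) = 497.14/742 = 0.67
a = 941.3 − 0.67(890) = 345
Equilibrium: Y = 345 + 0.67Y + 1597.71
0.33Y = 1942.71, so Y = 1942.71/0.33 = 5887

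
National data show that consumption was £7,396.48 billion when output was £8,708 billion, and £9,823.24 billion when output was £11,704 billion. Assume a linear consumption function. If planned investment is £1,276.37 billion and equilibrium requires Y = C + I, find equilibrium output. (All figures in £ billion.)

MPC = (9823.24 − 7396.48)/(11704 − 8708) = 2426.76/2996 = 0.81
a = 7396.48 − 0.81(8708) = 343
Equilibrium: Y = 343 + 0.81Y + 1276.37
0.19Y = 1619.37, so Y = 1619.37/0.19 = 8523

Y = 8523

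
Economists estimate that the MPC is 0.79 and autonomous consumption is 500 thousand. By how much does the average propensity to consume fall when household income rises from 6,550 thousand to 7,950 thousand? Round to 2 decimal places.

At Y = 6550: C = 500 + 0.79(6550) = 5674.5, APC = 5674.5/6550 = 0.866
At Y = 7950: C = 6780.5, APC = 6780.5/7950 = 0.853
Fall in APC = 0.866 − 0.853 = 0.013 ≈ 0.01

ΔAPC = 0.01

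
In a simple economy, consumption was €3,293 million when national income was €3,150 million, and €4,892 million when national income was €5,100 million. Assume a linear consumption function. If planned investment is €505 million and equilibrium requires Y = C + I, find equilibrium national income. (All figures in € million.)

MPC = (4892 − 3293)/(5100 − 3150) = 1599/1950 = 0.82
a = 3293 − 0.82(3150) = 710
Equilibrium: Y = 710 + 0.82Y + 505
0.18Y = 1215, so Y = 1215/0.18 = 6750

Y = 6750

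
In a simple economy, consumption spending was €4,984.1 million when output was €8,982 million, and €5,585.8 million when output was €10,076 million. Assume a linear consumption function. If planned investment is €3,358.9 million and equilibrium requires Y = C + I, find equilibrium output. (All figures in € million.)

Y = 7562

MPC = (5585.8 − 4984.1)/(10076 − 8982) = 601.7/1094 = 0.55
a = 4984.1 − 0.55(8982) = 44
Equilibrium: Y = 44 + 0.55Y + 3358.9
0.45Y = 3402.9, so Y = 3402.9/0.45 = 7562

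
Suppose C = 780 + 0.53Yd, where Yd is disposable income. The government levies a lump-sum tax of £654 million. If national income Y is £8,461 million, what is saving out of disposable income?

S = 2889.29

Yd = Y − T = 8461 − 654 = 7807
C = 780 + 0.53(7807) = 780 + 4137.71 = 4917.71
S = Yd − C = 7807 − 4917.71 = 2889.29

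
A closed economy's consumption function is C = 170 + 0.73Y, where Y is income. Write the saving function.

S = -170 + 0.27Y

S = Y − C = Y − (170 + 0.73Y) = -170 + (1 − 0.73)Y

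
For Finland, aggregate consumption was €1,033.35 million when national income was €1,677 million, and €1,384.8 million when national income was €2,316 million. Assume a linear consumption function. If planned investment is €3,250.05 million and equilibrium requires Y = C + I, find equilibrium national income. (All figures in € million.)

Y = 7469

MPC = (1384.8 − 1033.35)/(2316 − 1677) = 351.45/639 = 0.55
a = 1033.35 − 0.55(1677) = 111
Equilibrium: Y = 111 + 0.55Y + 3250.05
0.45Y = 3361.05, so Y = 3361.05/0.45 = 7469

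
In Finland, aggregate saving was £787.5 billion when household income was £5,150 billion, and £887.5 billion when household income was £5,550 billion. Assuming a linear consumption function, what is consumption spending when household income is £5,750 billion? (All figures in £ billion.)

MPS = ΔS/ΔY = (887.5 − 787.5)/(5550 − 5150) = 100/400 = 0.25
MPC = 1 − MPS = 0.75
Autonomous saving = 787.5 − 0.25(5150) = -500, so a = 500
C = 500 + 0.75(5750) = 500 + 4312.5 = 4812.5

C = 4812.5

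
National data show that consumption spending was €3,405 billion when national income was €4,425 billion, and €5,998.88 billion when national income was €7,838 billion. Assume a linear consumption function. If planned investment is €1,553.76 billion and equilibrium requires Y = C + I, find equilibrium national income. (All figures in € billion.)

MPC = (5998.88 − 3405)/(7838 − 4425) = 2593.88/3413 = 0.76
a = 3405 − 0.76(4425) = 42
Equilibrium: Y = 42 + 0.76Y + 1553.76
0.24Y = 1595.76, so Y = 1595.76/0.24 = 6649

Y = 6649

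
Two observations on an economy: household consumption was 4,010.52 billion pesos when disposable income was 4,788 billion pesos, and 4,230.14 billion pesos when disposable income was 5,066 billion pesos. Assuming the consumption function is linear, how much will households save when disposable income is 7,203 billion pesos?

S = 1284.63

MPC = (4230.14 − 4010.52)/(5066 − 4788) = 219.62/278 = 0.79
a = 4010.52 − 0.79(4788) = 4010.52 − 3782.52 = 228
C = 228 + 0.79(7203) = 5918.37
S = 7203 − 5918.37 = 1284.63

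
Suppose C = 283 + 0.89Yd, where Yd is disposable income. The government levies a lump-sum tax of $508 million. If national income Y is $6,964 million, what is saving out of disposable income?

Yd = Y − T = 6964 − 508 = 6456
C = 283 + 0.89(6456) = 283 + 5745.84 = 6028.84
S = Yd − C = 6456 − 6028.84 = 427.16

S = 427.16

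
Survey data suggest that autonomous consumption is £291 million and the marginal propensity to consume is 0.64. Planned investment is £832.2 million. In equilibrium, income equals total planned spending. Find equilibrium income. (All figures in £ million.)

Y = C + I = 291 + 0.64Y + 832.2
Y − 0.64Y = 1123.2
0.36Y = 1123.2, so Y = 1123.2/0.36 = 3120

Y = 3120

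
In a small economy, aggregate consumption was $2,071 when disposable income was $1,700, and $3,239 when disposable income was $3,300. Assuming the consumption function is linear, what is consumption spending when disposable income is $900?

MPC = (3239 − 2071)/(3300 − 1700) = 1168/1600 = 0.73
a = 2071 − 0.73(1700) = 2071 − 1241 = 830
C = 830 + 0.73(900) = 830 + 657 = 1487

C = 1487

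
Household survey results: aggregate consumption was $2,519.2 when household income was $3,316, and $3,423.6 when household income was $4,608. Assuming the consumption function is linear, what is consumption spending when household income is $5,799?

MPC = (3423.6 − 2519.2)/(4608 − 3316) = 904.4/1292 = 0.7
a = 2519.2 − 0.7(3316) = 2519.2 − 2321.2 = 198
C = 198 + 0.7(5799) = 198 + 4059.3 = 4257.3

C = 4257.3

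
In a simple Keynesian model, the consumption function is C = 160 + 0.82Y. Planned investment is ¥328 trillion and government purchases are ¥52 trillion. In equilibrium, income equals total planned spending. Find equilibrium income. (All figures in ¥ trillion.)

Y = C + I + G = 160 + 0.82Y + 328 + 52
Y − 0.82Y = 540
0.18Y = 540, so Y = 540/0.18 = 3000

Y = 3000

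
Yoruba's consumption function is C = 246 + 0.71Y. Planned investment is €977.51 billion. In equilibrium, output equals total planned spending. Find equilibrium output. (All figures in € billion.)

Y = C + I = 246 + 0.71Y + 977.51
Y − 0.71Y = 1223.51
0.29Y = 1223.51, so Y = 1223.51/0.29 = 4219

Y = 4219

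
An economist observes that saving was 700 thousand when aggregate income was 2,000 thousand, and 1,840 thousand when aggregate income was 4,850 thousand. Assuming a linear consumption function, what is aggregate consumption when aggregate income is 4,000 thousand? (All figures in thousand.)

C = 2500

MPS = ΔS/ΔY = (1840 − 700)/(4850 − 2000) = 1140/2850 = 0.4
MPC = 1 − MPS = 0.6
Autonomous saving = 700 − 0.4(2000) = -100, so a = 100
C = 100 + 0.6(4000) = 100 + 2400 = 2500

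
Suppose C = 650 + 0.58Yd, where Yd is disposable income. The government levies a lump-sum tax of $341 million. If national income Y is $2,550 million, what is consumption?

C = 1931.22

Yd = Y − T = 2550 − 341 = 2209
C = 650 + 0.58(2209) = 650 + 1281.22 = 1931.22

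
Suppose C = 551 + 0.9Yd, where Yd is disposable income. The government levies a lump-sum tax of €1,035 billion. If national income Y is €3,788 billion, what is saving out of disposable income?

S = -275.7

Yd = Y − T = 3788 − 1035 = 2753
C = 551 + 0.9(2753) = 551 + 2477.7 = 3028.7
S = Yd − C = 2753 − 3028.7 = -275.7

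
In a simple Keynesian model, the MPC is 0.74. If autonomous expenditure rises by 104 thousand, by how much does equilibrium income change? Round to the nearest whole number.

The multiplier is 1/(1 − MPC) = 1/0.26.
ΔY = 104/0.26 = 400.00 ≈ 400

ΔY ≈ 400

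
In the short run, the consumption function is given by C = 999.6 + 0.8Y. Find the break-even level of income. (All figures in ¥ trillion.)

At break-even, C = Y: 999.6 + 0.8Y = Y
0.2Y = 999.6, so Y = 999.6/0.2 = 4998

Y = 4998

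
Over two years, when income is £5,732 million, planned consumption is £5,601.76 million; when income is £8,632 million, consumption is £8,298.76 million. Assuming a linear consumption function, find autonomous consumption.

MPC = ΔC/ΔY = (8298.76 − 5601.76)/(8632 − 5732) = 2697/2900 = 0.93
a = C − MPC·Y = 5601.76 − 0.93(5732) = 5601.76 − 5330.76 = 271

a = 271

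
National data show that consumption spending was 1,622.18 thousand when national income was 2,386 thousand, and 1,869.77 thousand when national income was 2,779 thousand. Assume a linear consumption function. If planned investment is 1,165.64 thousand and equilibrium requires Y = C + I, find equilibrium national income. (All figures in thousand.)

Y = 3472

MPC = (1869.77 − 1622.18)/(2779 − 2386) = 247.59/393 = 0.63
a = 1622.18 − 0.63(2386) = 119
Equilibrium: Y = 119 + 0.63Y + 1165.64
0.37Y = 1284.64, so Y = 1284.64/0.37 = 3472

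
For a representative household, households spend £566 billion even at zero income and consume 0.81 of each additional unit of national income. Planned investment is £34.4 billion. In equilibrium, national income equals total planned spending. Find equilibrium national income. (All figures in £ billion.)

Y = C + I = 566 + 0.81Y + 34.4
Y − 0.81Y = 600.4
0.19Y = 600.4, so Y = 600.4/0.19 = 3160

Y = 3160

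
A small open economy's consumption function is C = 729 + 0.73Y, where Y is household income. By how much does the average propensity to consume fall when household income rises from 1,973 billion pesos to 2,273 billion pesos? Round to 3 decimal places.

At Y = 1973: C = 729 + 0.73(1973) = 2169.29, APC = 2169.29/1973 = 1.0995
At Y = 2273: C = 2388.29, APC = 2388.29/2273 = 1.0507
Fall in APC = 1.0995 − 1.0507 = 0.0488 ≈ 0.049

ΔAPC = 0.049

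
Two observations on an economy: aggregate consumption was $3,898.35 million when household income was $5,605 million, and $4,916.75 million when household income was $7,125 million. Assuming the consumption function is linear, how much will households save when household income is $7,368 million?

S = 2288.44

MPC = (4916.75 − 3898.35)/(7125 − 5605) = 1018.4/1520 = 0.67
a = 3898.35 − 0.67(5605) = 3898.35 − 3755.35 = 143
C = 143 + 0.67(7368) = 5079.56
S = 7368 − 5079.56 = 2288.44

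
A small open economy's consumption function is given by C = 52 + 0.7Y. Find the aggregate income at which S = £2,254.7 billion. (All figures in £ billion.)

Y = 7689

S = Y − C = -52 + 0.3Y
-52 + 0.3Y = 2254.7, so 0.3Y = 2306.7 and Y = 7689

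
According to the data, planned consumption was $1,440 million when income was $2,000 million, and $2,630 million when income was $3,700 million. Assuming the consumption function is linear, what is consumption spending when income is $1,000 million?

C = 740

MPC = (2630 − 1440)/(3700 − 2000) = 1190/1700 = 0.7
a = 1440 − 0.7(2000) = 1440 − 1400 = 40
C = 40 + 0.7(1000) = 40 + 700 = 740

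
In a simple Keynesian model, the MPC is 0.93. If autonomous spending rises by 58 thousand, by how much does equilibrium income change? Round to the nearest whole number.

The multiplier is 1/(1 − MPC) = 1/0.07.
ΔY = 58/0.07 = 828.57 ≈ 829

ΔY ≈ 829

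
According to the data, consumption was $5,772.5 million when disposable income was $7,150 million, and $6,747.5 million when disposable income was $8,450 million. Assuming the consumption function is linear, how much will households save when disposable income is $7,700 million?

MPC = (6747.5 − 5772.5)/(8450 − 7150) = 975/1300 = 0.75
a = 5772.5 − 0.75(7150) = 5772.5 − 5362.5 = 410
C = 410 + 0.75(7700) = 6185
S = 7700 − 6185 = 1515

S = 1515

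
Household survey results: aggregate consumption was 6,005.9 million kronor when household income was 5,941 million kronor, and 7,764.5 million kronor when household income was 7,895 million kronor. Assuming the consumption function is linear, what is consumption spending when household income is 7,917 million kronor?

MPC = (7764.5 − 6005.9)/(7895 − 5941) = 1758.6/1954 = 0.9
a = 6005.9 − 0.9(5941) = 6005.9 − 5346.9 = 659
C = 659 + 0.9(7917) = 659 + 7125.3 = 7784.3

C = 7784.3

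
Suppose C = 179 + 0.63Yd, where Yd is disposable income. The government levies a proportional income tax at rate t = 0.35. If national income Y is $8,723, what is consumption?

Yd = (1 − 0.35)(8723) = 0.65(8723) = 5669.95
C = 179 + 0.63(5669.95) = 179 + 3572.0685 = 3751.0685

C = 3751.0685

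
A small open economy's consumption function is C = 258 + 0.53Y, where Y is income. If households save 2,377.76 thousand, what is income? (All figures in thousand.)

S = Y − C = -258 + 0.47Y
-258 + 0.47Y = 2377.76, so 0.47Y = 2635.76 and Y = 5608

Y = 5608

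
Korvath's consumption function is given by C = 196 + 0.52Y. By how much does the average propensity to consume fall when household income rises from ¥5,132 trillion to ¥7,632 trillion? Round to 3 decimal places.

At Y = 5132: C = 196 + 0.52(5132) = 2864.64, APC = 2864.64/5132 = 0.5582
At Y = 7632: C = 4164.64, APC = 4164.64/7632 = 0.5457
Fall in APC = 0.5582 − 0.5457 = 0.0125 ≈ 0.013

ΔAPC = 0.013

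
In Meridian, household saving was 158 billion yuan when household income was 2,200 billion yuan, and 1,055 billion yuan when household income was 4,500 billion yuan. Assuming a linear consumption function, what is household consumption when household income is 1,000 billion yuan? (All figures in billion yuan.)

MPS = ΔS/ΔY = (1055 − 158)/(4500 − 2200) = 897/2300 = 0.39
MPC = 1 − MPS = 0.61
Autonomous saving = 158 − 0.39(2200) = -700, so a = 700
C = 700 + 0.61(1000) = 700 + 610 = 1310

C = 1310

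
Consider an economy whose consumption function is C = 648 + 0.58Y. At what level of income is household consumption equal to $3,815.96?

648 + 0.58Y = 3815.96
0.58Y = 3167.96, so Y = 3167.96/0.58 = 5462

Y = 5462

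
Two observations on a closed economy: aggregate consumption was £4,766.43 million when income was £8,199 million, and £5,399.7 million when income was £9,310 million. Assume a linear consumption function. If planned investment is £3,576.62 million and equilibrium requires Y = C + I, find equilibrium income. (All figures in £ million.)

Y = 8534

MPC = (5399.7 − 4766.43)/(9310 − 8199) = 633.27/1111 = 0.57
a = 4766.43 − 0.57(8199) = 93
Equilibrium: Y = 93 + 0.57Y + 3576.62
0.43Y = 3669.62, so Y = 3669.62/0.43 = 8534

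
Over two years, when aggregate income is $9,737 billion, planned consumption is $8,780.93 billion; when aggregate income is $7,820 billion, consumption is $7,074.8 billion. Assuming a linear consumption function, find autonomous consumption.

a = 115

MPC = ΔC/ΔY = (8780.93 − 7074.8)/(9737 − 7820) = 1706.13/1917 = 0.89
a = C − MPC·Y = 7074.8 − 0.89(7820) = 7074.8 − 6959.8 = 115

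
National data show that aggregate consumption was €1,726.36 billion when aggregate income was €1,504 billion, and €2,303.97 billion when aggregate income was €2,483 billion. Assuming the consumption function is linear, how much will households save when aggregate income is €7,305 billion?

S = 2156.05

MPC = (2303.97 − 1726.36)/(2483 − 1504) = 577.61/979 = 0.59
a = 1726.36 − 0.59(1504) = 1726.36 − 887.36 = 839
C = 839 + 0.59(7305) = 5148.95
S = 7305 − 5148.95 = 2156.05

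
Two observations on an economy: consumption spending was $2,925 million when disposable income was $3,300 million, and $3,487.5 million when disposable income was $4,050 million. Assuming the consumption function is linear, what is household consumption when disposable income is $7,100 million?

MPC = (3487.5 − 2925)/(4050 − 3300) = 562.5/750 = 0.75
a = 2925 − 0.75(3300) = 2925 − 2475 = 450
C = 450 + 0.75(7100) = 450 + 5325 = 5775

C = 5775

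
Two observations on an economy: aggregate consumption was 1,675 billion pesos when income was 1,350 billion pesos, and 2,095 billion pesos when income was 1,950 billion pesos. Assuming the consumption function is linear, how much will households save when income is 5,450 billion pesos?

S = 905

MPC = (2095 − 1675)/(1950 − 1350) = 420/600 = 0.7
a = 1675 − 0.7(1350) = 1675 − 945 = 730
C = 730 + 0.7(5450) = 4545
S = 5450 − 4545 = 905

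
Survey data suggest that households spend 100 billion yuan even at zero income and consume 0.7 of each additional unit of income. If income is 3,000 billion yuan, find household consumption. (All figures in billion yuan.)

C = 2200

C = 100 + 0.7(3000) = 100 + 2100 = 2200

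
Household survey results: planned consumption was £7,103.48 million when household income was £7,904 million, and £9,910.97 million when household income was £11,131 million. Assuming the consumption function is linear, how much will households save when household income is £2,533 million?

MPC = (9910.97 − 7103.48)/(11131 − 7904) = 2807.49/3227 = 0.87
a = 7103.48 − 0.87(7904) = 7103.48 − 6876.48 = 227
C = 227 + 0.87(2533) = 2430.71
S = 2533 − 2430.71 = 102.29

S = 102.29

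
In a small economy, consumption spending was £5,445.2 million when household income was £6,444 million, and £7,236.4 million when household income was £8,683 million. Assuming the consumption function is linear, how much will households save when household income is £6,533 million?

S = 1016.6

MPC = (7236.4 − 5445.2)/(8683 − 6444) = 1791.2/2239 = 0.8
a = 5445.2 − 0.8(6444) = 5445.2 − 5155.2 = 290
C = 290 + 0.8(6533) = 5516.4
S = 6533 − 5516.4 = 1016.6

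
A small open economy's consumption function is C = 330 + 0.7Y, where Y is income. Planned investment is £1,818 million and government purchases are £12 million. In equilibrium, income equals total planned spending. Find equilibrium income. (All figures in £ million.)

Y = 7200

Y = C + I + G = 330 + 0.7Y + 1818 + 12
Y − 0.7Y = 2160
0.3Y = 2160, so Y = 2160/0.3 = 7200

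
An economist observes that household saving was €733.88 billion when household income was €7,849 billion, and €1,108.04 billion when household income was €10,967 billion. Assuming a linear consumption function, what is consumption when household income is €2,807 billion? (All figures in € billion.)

MPS = ΔS/ΔY = (1108.04 − 733.88)/(10967 − 7849) = 374.16/3118 = 0.12
MPC = 1 − MPS = 0.88
Autonomous saving = 733.88 − 0.12(7849) = -208, so a = 208
C = 208 + 0.88(2807) = 208 + 2470.16 = 2678.16

C = 2678.16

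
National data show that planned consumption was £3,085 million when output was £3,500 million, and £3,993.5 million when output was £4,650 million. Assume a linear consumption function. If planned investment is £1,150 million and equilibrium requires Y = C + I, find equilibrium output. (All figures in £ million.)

MPC = (3993.5 − 3085)/(4650 − 3500) = 908.5/1150 = 0.79
a = 3085 − 0.79(3500) = 320
Equilibrium: Y = 320 + 0.79Y + 1150
0.21Y = 1470, so Y = 1470/0.21 = 7000

Y = 7000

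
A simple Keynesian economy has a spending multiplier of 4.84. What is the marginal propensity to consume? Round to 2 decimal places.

MPC = 0.79

k = 1/(1 − MPC), so 1 − MPC = 1/k = 1/4.84 = 0.2066
MPC = 1 − 0.2066 = 0.79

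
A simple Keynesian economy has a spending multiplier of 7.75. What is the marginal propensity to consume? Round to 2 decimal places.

k = 1/(1 − MPC), so 1 − MPC = 1/k = 1/7.75 = 0.1290
MPC = 1 − 0.1290 = 0.87

MPC = 0.87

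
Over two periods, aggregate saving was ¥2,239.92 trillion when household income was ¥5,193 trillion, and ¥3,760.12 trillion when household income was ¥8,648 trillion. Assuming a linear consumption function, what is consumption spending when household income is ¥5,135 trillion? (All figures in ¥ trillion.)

MPS = ΔS/ΔY = (3760.12 − 2239.92)/(8648 − 5193) = 1520.2/3455 = 0.44
MPC = 1 − MPS = 0.56
Autonomous saving = 2239.92 − 0.44(5193) = -45, so a = 45
C = 45 + 0.56(5135) = 45 + 2875.6 = 2920.6

C = 2920.6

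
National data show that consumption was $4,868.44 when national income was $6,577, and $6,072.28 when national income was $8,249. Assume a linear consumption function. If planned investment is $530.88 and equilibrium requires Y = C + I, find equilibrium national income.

Y = 2371

MPC = (6072.28 − 4868.44)/(8249 − 6577) = 1203.84/1672 = 0.72
a = 4868.44 − 0.72(6577) = 133
Equilibrium: Y = 133 + 0.72Y + 530.88
0.28Y = 663.88, so Y = 663.88/0.28 = 2371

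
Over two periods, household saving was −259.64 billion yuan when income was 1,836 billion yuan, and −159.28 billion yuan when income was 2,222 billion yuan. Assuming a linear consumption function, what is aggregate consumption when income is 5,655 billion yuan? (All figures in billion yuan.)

MPS = ΔS/ΔY = (-159.28 − (-259.64))/(2222 − 1836) = 100.36/386 = 0.26
MPC = 1 − MPS = 0.74
Autonomous saving = -259.64 − 0.26(1836) = -737, so a = 737
C = 737 + 0.74(5655) = 737 + 4184.7 = 4921.7

C = 4921.7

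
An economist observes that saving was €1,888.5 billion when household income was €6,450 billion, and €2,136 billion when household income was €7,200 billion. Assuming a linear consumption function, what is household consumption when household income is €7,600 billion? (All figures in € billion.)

C = 5332

MPS = ΔS/ΔY = (2136 − 1888.5)/(7200 − 6450) = 247.5/750 = 0.33
MPC = 1 − MPS = 0.67
Autonomous saving = 1888.5 − 0.33(6450) = -240, so a = 240
C = 240 + 0.67(7600) = 240 + 5092 = 5332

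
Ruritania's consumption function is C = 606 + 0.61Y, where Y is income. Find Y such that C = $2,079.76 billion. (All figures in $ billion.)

606 + 0.61Y = 2079.76
0.61Y = 1473.76, so Y = 1473.76/0.61 = 2416

Y = 2416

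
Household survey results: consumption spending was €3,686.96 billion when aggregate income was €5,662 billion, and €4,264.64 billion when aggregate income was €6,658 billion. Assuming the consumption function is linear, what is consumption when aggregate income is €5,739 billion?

MPC = (4264.64 − 3686.96)/(6658 − 5662) = 577.68/996 = 0.58
a = 3686.96 − 0.58(5662) = 3686.96 − 3283.96 = 403
C = 403 + 0.58(5739) = 403 + 3328.62 = 3731.62

C = 3731.62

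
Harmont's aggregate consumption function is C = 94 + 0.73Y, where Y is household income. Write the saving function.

S = Y − C = Y − (94 + 0.73Y) = -94 + (1 − 0.73)Y

S = -94 + 0.27Y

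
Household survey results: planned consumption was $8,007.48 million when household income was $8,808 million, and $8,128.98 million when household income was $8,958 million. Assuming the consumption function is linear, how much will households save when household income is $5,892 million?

MPC = (8128.98 − 8007.48)/(8958 − 8808) = 121.5/150 = 0.81
a = 8007.48 − 0.81(8808) = 8007.48 − 7134.48 = 873
C = 873 + 0.81(5892) = 5645.52
S = 5892 − 5645.52 = 246.48

S = 246.48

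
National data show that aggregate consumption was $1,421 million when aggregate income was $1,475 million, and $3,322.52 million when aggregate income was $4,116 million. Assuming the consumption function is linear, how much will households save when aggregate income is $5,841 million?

MPC = (3322.52 − 1421)/(4116 − 1475) = 1901.52/2641 = 0.72
a = 1421 − 0.72(1475) = 1421 − 1062 = 359
C = 359 + 0.72(5841) = 4564.52
S = 5841 − 4564.52 = 1276.48

S = 1276.48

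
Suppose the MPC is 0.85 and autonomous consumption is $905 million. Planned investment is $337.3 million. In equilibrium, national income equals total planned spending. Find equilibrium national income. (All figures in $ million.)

Y = C + I = 905 + 0.85Y + 337.3
Y − 0.85Y = 1242.3
0.15Y = 1242.3, so Y = 1242.3/0.15 = 8282

Y = 8282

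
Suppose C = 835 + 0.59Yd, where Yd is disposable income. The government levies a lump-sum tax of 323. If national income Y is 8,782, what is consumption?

Yd = Y − T = 8782 − 323 = 8459
C = 835 + 0.59(8459) = 835 + 4990.81 = 5825.81

C = 5825.81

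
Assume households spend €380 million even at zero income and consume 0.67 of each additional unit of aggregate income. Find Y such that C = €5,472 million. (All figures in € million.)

380 + 0.67Y = 5472
0.67Y = 5092, so Y = 5092/0.67 = 7600

Y = 7600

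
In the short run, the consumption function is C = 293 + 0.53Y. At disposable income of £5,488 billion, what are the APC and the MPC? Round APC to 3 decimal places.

APC = 0.583; MPC = 0.53

MPC = 0.53 (the slope of the consumption function)
C = 293 + 0.53(5488) = 3201.64, so APC = 3201.64/5488 = 0.583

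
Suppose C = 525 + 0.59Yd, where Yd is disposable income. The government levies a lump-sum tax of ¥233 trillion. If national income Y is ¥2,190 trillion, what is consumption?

C = 1679.63

Yd = Y − T = 2190 − 233 = 1957
C = 525 + 0.59(1957) = 525 + 1154.63 = 1679.63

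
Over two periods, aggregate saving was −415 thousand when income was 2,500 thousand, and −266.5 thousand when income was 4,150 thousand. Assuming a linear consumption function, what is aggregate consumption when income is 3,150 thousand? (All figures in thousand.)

MPS = ΔS/ΔY = (-266.5 − (-415))/(4150 − 2500) = 148.5/1650 = 0.09
MPC = 1 − MPS = 0.91
Autonomous saving = -415 − 0.09(2500) = -640, so a = 640
C = 640 + 0.91(3150) = 640 + 2866.5 = 3506.5

C = 3506.5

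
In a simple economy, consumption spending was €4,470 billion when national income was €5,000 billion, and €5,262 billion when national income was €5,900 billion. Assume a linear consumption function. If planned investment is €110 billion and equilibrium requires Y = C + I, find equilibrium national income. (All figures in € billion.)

Y = 1500

MPC = (5262 − 4470)/(5900 − 5000) = 792/900 = 0.88
a = 4470 − 0.88(5000) = 70
Equilibrium: Y = 70 + 0.88Y + 110
0.12Y = 180, so Y = 180/0.12 = 1500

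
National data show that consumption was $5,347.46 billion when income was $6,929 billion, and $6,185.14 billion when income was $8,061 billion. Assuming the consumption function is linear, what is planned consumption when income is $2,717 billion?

MPC = (6185.14 − 5347.46)/(8061 − 6929) = 837.68/1132 = 0.74
a = 5347.46 − 0.74(6929) = 5347.46 − 5127.46 = 220
C = 220 + 0.74(2717) = 220 + 2010.58 = 2230.58

C = 2230.58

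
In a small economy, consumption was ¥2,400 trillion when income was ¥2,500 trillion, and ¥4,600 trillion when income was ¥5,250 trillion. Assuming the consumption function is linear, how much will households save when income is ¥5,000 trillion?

S = 600

MPC = (4600 − 2400)/(5250 − 2500) = 2200/2750 = 0.8
a = 2400 − 0.8(2500) = 2400 − 2000 = 400
C = 400 + 0.8(5000) = 4400
S = 5000 − 4400 = 600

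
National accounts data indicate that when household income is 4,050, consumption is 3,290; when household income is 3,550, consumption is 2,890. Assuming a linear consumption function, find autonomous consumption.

a = 50

MPC = ΔC/ΔY = (3290 − 2890)/(4050 − 3550) = 400/500 = 0.8
a = C − MPC·Y = 2890 − 0.8(3550) = 2890 − 2840 = 50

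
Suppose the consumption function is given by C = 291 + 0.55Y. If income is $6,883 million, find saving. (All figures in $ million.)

C = 291 + 0.55(6883) = 291 + 3785.65 = 4076.65
S = Y − C = 6883 − 4076.65 = 2806.35

S = 2806.35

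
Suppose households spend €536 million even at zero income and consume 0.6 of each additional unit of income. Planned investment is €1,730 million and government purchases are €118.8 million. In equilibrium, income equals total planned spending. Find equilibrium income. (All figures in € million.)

Y = C + I + G = 536 + 0.6Y + 1730 + 118.8
Y − 0.6Y = 2384.8
0.4Y = 2384.8, so Y = 2384.8/0.4 = 5962

Y = 5962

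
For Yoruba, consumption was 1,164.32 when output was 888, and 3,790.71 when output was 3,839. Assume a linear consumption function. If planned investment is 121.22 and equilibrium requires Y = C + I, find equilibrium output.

MPC = (3790.71 − 1164.32)/(3839 − 888) = 2626.39/2951 = 0.89
a = 1164.32 − 0.89(888) = 374
Equilibrium: Y = 374 + 0.89Y + 121.22
0.11Y = 495.22, so Y = 495.22/0.11 = 4502

Y = 4502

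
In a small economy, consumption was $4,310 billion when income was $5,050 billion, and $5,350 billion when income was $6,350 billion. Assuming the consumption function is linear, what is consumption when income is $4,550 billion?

C = 3910

MPC = (5350 − 4310)/(6350 − 5050) = 1040/1300 = 0.8
a = 4310 − 0.8(5050) = 4310 − 4040 = 270
C = 270 + 0.8(4550) = 270 + 3640 = 3910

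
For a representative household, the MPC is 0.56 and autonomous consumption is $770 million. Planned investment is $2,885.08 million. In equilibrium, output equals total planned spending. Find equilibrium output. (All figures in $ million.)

Y = 8307

Y = C + I = 770 + 0.56Y + 2885.08
Y − 0.56Y = 3655.08
0.44Y = 3655.08, so Y = 3655.08/0.44 = 8307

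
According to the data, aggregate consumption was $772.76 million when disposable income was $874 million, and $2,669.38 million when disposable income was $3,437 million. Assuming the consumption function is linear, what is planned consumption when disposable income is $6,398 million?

MPC = (2669.38 − 772.76)/(3437 − 874) = 1896.62/2563 = 0.74
a = 772.76 − 0.74(874) = 772.76 − 646.76 = 126
C = 126 + 0.74(6398) = 126 + 4734.52 = 4860.52

C = 4860.52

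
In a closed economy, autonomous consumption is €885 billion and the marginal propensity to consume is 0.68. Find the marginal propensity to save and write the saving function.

MPS = 0.32; S = -885 + 0.32Y

MPS = 1 − MPC = 1 − 0.68 = 0.32
S = Y − C = -885 + 0.32Y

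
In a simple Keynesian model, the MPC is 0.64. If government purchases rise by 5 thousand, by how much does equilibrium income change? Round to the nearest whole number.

The multiplier is 1/(1 − MPC) = 1/0.36.
ΔY = 5/0.36 = 13.89 ≈ 14

ΔY ≈ 14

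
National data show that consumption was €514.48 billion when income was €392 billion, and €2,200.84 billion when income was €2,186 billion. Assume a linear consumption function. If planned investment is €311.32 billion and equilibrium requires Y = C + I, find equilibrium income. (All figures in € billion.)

MPC = (2200.84 − 514.48)/(2186 − 392) = 1686.36/1794 = 0.94
a = 514.48 − 0.94(392) = 146
Equilibrium: Y = 146 + 0.94Y + 311.32
0.06Y = 457.32, so Y = 457.32/0.06 = 7622

Y = 7622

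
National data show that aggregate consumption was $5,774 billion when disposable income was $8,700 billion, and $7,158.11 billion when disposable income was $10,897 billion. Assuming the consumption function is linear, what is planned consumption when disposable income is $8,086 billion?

C = 5387.18

MPC = (7158.11 − 5774)/(10897 − 8700) = 1384.11/2197 = 0.63
a = 5774 − 0.63(8700) = 5774 − 5481 = 293
C = 293 + 0.63(8086) = 293 + 5094.18 = 5387.18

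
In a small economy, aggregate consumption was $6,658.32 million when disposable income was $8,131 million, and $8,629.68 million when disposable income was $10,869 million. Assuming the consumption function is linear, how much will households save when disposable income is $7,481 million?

MPC = (8629.68 − 6658.32)/(10869 − 8131) = 1971.36/2738 = 0.72
a = 6658.32 − 0.72(8131) = 6658.32 − 5854.32 = 804
C = 804 + 0.72(7481) = 6190.32
S = 7481 − 6190.32 = 1290.68

S = 1290.68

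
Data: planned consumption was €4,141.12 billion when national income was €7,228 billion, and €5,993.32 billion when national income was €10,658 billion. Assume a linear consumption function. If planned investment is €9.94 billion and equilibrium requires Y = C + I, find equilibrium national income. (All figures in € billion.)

MPC = (5993.32 − 4141.12)/(10658 − 7228) = 1852.2/3430 = 0.54
a = 4141.12 − 0.54(7228) = 238
Equilibrium: Y = 238 + 0.54Y + 9.94
0.46Y = 247.94, so Y = 247.94/0.46 = 539

Y = 539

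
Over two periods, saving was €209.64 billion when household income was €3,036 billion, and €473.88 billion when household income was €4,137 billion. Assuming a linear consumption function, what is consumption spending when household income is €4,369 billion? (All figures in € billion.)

C = 3839.44

MPS = ΔS/ΔY = (473.88 − 209.64)/(4137 − 3036) = 264.24/1101 = 0.24
MPC = 1 − MPS = 0.76
Autonomous saving = 209.64 − 0.24(3036) = -519, so a = 519
C = 519 + 0.76(4369) = 519 + 3320.44 = 3839.44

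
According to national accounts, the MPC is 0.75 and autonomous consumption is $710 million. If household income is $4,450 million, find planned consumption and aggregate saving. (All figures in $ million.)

C = 4047.5; S = 402.5

C = 710 + 0.75(4450) = 710 + 3337.5 = 4047.5
S = Y − C = 4450 − 4047.5 = 402.5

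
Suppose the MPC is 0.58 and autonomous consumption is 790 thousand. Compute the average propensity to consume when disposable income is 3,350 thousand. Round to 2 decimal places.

APC = 0.82

C = 790 + 0.58(3350) = 2733
APC = C/Y = 2733/3350 = 0.82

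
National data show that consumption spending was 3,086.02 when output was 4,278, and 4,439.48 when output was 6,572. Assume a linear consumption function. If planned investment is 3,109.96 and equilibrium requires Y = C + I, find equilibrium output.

Y = 8956

MPC = (4439.48 − 3086.02)/(6572 − 4278) = 1353.46/2294 = 0.59
a = 3086.02 − 0.59(4278) = 562
Equilibrium: Y = 562 + 0.59Y + 3109.96
0.41Y = 3671.96, so Y = 3671.96/0.41 = 8956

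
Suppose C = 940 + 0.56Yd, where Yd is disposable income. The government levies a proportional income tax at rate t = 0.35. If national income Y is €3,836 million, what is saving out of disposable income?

Yd = (1 − 0.35)(3836) = 0.65(3836) = 2493.4
C = 940 + 0.56(2493.4) = 940 + 1396.304 = 2336.304
S = Yd − C = 2493.4 − 2336.304 = 157.096

S = 157.096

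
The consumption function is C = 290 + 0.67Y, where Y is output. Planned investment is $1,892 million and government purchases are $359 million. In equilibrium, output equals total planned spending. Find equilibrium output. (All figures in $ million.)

Y = C + I + G = 290 + 0.67Y + 1892 + 359
Y − 0.67Y = 2541
0.33Y = 2541, so Y = 2541/0.33 = 7700

Y = 7700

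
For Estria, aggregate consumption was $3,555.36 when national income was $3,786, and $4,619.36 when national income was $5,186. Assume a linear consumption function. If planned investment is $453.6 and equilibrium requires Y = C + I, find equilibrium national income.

Y = 4715

MPC = (4619.36 − 3555.36)/(5186 − 3786) = 1064/1400 = 0.76
a = 3555.36 − 0.76(3786) = 678
Equilibrium: Y = 678 + 0.76Y + 453.6
0.24Y = 1131.6, so Y = 1131.6/0.24 = 4715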